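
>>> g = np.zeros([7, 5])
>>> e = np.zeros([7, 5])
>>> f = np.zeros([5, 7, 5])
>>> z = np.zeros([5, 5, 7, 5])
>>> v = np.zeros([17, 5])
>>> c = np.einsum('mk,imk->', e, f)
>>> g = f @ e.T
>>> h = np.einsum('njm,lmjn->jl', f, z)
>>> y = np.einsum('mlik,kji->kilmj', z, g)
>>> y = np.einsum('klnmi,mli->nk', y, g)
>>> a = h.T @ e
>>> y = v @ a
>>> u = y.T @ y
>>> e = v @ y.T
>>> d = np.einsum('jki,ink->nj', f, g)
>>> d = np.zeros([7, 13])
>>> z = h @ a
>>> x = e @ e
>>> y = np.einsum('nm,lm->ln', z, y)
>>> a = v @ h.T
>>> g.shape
(5, 7, 7)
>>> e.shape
(17, 17)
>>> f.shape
(5, 7, 5)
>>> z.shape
(7, 5)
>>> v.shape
(17, 5)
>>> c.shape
()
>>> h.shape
(7, 5)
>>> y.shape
(17, 7)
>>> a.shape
(17, 7)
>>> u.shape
(5, 5)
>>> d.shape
(7, 13)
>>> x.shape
(17, 17)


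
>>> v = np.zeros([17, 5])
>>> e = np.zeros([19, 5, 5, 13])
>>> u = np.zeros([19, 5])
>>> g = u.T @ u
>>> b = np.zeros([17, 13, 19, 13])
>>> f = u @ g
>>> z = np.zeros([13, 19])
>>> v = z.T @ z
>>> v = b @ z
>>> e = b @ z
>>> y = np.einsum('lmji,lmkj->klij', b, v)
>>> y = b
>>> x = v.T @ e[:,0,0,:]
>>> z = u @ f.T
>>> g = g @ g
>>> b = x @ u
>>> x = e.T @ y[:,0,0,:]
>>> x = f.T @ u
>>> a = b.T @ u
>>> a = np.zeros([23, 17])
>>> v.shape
(17, 13, 19, 19)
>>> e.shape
(17, 13, 19, 19)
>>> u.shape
(19, 5)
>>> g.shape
(5, 5)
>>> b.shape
(19, 19, 13, 5)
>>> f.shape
(19, 5)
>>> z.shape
(19, 19)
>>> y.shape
(17, 13, 19, 13)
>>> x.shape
(5, 5)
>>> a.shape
(23, 17)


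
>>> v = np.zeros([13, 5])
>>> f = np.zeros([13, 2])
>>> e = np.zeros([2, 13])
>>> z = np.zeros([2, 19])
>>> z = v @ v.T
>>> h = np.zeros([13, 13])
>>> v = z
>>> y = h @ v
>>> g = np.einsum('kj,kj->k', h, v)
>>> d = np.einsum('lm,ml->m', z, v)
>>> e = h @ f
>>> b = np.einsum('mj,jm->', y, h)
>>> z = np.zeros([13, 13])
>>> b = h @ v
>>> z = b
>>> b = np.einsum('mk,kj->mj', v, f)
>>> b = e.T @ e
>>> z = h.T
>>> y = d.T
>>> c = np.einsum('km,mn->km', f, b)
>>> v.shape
(13, 13)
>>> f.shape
(13, 2)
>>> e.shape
(13, 2)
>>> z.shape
(13, 13)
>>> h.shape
(13, 13)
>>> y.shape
(13,)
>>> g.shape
(13,)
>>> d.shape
(13,)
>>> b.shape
(2, 2)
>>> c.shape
(13, 2)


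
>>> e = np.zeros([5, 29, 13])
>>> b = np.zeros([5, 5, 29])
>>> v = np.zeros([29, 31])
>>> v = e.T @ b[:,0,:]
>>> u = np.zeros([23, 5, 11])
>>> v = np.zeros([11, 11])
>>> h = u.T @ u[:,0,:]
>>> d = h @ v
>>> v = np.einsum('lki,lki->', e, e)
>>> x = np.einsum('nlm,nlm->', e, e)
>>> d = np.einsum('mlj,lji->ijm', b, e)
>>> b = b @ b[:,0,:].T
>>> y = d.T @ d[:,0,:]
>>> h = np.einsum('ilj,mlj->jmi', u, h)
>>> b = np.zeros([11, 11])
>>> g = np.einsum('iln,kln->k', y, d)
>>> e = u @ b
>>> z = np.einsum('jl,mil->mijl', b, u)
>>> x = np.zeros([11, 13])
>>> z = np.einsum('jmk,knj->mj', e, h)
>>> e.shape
(23, 5, 11)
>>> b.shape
(11, 11)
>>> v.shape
()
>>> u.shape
(23, 5, 11)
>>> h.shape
(11, 11, 23)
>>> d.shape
(13, 29, 5)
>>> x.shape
(11, 13)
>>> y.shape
(5, 29, 5)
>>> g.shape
(13,)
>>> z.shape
(5, 23)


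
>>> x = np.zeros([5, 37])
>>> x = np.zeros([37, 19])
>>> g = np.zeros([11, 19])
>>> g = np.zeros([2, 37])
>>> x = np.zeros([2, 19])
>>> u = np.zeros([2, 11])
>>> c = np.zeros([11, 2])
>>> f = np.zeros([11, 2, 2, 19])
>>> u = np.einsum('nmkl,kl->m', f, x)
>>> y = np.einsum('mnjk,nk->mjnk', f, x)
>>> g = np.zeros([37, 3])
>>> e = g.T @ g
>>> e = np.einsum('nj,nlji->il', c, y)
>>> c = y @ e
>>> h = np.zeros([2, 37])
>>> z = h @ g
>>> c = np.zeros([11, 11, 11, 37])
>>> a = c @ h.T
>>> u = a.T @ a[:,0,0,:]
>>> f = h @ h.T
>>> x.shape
(2, 19)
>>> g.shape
(37, 3)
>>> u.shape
(2, 11, 11, 2)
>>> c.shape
(11, 11, 11, 37)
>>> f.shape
(2, 2)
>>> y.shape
(11, 2, 2, 19)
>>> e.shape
(19, 2)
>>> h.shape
(2, 37)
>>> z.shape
(2, 3)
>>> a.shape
(11, 11, 11, 2)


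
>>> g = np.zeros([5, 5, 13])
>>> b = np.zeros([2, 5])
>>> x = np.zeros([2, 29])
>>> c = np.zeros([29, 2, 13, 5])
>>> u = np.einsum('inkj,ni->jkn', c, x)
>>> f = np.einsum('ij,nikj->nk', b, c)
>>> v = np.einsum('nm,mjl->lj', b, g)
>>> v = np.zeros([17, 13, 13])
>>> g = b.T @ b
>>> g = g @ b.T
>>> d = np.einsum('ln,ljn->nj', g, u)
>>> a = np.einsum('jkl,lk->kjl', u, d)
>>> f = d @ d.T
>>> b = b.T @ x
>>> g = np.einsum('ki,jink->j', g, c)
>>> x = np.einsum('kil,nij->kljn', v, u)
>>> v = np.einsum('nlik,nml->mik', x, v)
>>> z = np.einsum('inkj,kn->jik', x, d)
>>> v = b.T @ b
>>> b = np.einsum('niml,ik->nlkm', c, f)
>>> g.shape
(29,)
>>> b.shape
(29, 5, 2, 13)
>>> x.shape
(17, 13, 2, 5)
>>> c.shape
(29, 2, 13, 5)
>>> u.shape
(5, 13, 2)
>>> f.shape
(2, 2)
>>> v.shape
(29, 29)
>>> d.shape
(2, 13)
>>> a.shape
(13, 5, 2)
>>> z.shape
(5, 17, 2)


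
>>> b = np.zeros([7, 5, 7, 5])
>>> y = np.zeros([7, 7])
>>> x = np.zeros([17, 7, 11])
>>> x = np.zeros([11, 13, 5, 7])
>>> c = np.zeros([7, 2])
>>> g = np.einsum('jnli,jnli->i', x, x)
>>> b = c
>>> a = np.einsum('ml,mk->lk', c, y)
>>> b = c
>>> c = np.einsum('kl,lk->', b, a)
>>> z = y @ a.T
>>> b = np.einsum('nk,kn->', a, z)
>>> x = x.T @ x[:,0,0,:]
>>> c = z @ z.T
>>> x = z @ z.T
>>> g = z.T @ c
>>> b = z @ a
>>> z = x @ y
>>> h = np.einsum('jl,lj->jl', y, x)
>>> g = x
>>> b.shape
(7, 7)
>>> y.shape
(7, 7)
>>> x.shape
(7, 7)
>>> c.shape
(7, 7)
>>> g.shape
(7, 7)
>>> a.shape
(2, 7)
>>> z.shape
(7, 7)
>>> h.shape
(7, 7)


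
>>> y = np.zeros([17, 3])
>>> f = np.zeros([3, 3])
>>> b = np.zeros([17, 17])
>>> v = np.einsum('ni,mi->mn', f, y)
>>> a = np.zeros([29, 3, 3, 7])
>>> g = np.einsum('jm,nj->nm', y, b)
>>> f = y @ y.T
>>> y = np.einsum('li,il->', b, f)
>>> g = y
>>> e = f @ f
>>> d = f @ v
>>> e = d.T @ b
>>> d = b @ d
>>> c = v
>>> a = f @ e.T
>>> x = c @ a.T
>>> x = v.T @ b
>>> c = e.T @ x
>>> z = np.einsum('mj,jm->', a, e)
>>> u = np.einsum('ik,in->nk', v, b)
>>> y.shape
()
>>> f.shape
(17, 17)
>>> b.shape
(17, 17)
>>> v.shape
(17, 3)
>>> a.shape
(17, 3)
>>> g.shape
()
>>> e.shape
(3, 17)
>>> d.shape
(17, 3)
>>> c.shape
(17, 17)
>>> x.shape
(3, 17)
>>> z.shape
()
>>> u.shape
(17, 3)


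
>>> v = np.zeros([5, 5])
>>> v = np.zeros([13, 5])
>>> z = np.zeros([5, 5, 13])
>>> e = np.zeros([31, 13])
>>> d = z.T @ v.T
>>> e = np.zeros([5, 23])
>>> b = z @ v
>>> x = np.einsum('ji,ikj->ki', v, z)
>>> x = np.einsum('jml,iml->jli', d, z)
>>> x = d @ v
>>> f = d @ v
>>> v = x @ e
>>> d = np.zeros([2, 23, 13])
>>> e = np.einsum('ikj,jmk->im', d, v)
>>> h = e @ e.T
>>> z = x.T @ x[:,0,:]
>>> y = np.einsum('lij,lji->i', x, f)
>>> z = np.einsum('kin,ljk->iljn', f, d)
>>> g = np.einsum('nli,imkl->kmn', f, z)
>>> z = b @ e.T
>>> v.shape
(13, 5, 23)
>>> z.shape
(5, 5, 2)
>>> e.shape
(2, 5)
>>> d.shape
(2, 23, 13)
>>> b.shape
(5, 5, 5)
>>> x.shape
(13, 5, 5)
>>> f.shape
(13, 5, 5)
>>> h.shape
(2, 2)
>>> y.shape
(5,)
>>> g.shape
(23, 2, 13)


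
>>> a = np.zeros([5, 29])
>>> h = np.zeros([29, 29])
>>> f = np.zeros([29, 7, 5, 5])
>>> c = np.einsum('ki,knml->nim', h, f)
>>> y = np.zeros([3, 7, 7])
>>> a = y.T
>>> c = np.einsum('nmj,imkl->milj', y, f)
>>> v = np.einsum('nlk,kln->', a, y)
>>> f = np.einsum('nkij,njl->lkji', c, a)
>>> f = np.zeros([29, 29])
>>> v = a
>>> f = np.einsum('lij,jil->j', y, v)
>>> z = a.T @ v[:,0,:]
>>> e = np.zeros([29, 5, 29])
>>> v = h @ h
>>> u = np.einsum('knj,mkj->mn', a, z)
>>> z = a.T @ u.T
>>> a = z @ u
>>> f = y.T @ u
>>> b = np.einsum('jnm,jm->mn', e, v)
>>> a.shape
(3, 7, 7)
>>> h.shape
(29, 29)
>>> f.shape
(7, 7, 7)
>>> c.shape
(7, 29, 5, 7)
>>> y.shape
(3, 7, 7)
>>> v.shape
(29, 29)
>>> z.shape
(3, 7, 3)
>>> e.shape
(29, 5, 29)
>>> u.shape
(3, 7)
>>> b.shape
(29, 5)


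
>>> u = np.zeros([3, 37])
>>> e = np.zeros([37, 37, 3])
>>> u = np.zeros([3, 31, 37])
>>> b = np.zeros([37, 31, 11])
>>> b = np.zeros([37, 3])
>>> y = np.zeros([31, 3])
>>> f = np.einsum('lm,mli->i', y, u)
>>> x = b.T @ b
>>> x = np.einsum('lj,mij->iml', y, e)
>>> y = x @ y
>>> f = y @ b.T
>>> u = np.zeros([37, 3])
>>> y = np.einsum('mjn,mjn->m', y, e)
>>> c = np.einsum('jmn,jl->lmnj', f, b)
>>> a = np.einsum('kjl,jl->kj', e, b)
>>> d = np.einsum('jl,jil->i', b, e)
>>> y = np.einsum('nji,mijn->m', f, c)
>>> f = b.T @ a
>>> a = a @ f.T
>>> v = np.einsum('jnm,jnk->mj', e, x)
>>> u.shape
(37, 3)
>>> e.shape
(37, 37, 3)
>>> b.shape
(37, 3)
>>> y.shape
(3,)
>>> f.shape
(3, 37)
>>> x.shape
(37, 37, 31)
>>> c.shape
(3, 37, 37, 37)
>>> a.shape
(37, 3)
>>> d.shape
(37,)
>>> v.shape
(3, 37)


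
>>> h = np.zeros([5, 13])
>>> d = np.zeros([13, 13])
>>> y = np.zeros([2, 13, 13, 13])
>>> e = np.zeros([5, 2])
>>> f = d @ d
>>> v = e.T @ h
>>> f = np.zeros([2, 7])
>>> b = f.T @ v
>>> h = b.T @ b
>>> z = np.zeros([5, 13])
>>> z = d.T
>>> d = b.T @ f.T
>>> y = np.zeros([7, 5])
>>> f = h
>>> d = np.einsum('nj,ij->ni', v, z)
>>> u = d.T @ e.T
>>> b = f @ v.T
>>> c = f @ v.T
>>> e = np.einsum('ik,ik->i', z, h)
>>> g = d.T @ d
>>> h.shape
(13, 13)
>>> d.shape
(2, 13)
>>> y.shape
(7, 5)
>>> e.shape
(13,)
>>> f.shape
(13, 13)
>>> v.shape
(2, 13)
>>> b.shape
(13, 2)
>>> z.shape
(13, 13)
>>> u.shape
(13, 5)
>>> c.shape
(13, 2)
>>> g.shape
(13, 13)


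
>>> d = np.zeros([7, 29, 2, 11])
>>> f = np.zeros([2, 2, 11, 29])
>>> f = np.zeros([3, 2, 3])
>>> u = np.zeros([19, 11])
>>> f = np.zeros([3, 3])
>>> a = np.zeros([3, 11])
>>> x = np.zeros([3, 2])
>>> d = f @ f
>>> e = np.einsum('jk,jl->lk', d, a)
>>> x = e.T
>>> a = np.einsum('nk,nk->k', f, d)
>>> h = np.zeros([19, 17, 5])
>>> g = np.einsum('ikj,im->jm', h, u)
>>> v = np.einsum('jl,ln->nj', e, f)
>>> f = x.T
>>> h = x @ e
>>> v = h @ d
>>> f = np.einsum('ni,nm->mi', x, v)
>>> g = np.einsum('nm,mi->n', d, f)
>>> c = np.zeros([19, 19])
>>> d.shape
(3, 3)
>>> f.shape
(3, 11)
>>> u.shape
(19, 11)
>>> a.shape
(3,)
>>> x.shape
(3, 11)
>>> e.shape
(11, 3)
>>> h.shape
(3, 3)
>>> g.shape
(3,)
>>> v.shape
(3, 3)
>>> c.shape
(19, 19)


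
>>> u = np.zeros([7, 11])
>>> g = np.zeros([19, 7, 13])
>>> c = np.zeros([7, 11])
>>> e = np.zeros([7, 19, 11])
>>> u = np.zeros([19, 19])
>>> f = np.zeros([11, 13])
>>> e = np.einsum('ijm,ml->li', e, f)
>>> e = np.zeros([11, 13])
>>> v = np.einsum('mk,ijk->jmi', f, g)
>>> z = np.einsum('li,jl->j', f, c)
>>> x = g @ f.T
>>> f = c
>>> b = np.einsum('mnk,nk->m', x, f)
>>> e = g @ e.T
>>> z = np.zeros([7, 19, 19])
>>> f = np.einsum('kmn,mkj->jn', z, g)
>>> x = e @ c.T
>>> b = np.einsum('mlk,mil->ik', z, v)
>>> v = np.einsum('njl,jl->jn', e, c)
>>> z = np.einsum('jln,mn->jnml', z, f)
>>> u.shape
(19, 19)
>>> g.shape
(19, 7, 13)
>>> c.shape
(7, 11)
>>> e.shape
(19, 7, 11)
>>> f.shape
(13, 19)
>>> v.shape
(7, 19)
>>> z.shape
(7, 19, 13, 19)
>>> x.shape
(19, 7, 7)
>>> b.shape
(11, 19)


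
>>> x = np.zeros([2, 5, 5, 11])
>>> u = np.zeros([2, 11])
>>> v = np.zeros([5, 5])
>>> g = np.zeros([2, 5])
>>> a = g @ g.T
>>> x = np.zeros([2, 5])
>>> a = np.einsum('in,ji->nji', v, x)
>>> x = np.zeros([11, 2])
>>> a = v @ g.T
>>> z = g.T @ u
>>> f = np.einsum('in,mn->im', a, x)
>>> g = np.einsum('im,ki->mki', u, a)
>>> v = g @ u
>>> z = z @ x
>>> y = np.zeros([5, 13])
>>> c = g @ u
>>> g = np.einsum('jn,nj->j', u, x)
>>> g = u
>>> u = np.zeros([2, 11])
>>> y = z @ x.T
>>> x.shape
(11, 2)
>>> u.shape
(2, 11)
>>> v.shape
(11, 5, 11)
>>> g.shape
(2, 11)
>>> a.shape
(5, 2)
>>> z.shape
(5, 2)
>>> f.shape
(5, 11)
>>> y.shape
(5, 11)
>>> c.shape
(11, 5, 11)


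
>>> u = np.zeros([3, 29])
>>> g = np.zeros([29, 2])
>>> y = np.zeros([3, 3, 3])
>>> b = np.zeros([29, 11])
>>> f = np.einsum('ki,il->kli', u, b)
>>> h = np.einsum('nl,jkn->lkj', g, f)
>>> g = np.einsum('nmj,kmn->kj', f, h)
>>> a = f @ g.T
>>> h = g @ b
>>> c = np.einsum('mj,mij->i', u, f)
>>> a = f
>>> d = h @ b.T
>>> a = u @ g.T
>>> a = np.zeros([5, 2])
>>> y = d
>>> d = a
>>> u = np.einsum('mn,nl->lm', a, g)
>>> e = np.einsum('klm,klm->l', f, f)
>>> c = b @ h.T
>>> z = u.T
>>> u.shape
(29, 5)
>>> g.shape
(2, 29)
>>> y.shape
(2, 29)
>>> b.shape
(29, 11)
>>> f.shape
(3, 11, 29)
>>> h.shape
(2, 11)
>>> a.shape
(5, 2)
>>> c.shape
(29, 2)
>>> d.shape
(5, 2)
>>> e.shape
(11,)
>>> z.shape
(5, 29)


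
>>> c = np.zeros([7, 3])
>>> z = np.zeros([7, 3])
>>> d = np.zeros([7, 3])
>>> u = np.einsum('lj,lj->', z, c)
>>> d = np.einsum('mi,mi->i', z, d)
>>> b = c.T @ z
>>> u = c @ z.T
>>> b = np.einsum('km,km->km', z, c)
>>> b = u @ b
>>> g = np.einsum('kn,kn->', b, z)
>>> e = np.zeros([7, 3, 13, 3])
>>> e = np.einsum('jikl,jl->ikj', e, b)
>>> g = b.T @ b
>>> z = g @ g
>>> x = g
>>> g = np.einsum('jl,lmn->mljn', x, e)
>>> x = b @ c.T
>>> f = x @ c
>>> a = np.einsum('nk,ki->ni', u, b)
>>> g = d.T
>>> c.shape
(7, 3)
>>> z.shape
(3, 3)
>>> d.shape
(3,)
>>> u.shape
(7, 7)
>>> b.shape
(7, 3)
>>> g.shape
(3,)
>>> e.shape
(3, 13, 7)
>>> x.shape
(7, 7)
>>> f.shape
(7, 3)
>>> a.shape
(7, 3)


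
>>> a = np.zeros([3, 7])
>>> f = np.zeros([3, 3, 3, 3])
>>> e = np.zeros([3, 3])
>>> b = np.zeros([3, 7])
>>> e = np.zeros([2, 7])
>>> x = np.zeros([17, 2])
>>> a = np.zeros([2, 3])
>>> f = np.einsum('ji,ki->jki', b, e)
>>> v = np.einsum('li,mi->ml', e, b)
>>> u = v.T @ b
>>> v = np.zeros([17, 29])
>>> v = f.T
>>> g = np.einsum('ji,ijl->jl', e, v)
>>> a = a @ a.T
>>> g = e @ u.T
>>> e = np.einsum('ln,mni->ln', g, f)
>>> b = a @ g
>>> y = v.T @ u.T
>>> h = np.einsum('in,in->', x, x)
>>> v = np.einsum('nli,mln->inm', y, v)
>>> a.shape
(2, 2)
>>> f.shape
(3, 2, 7)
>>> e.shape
(2, 2)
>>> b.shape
(2, 2)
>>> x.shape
(17, 2)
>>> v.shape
(2, 3, 7)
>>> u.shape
(2, 7)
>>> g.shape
(2, 2)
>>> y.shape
(3, 2, 2)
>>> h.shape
()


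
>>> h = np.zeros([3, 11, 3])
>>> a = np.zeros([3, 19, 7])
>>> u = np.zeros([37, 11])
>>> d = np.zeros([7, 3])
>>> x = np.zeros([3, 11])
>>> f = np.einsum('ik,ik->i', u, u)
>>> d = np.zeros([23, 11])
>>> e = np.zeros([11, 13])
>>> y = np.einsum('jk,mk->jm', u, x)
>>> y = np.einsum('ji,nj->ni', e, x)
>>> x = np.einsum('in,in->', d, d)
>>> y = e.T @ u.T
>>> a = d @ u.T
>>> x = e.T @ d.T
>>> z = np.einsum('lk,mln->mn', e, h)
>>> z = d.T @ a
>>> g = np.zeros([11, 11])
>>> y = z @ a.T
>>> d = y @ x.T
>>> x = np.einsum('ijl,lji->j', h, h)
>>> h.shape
(3, 11, 3)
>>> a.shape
(23, 37)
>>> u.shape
(37, 11)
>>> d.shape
(11, 13)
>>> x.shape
(11,)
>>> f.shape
(37,)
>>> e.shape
(11, 13)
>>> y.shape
(11, 23)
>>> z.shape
(11, 37)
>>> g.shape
(11, 11)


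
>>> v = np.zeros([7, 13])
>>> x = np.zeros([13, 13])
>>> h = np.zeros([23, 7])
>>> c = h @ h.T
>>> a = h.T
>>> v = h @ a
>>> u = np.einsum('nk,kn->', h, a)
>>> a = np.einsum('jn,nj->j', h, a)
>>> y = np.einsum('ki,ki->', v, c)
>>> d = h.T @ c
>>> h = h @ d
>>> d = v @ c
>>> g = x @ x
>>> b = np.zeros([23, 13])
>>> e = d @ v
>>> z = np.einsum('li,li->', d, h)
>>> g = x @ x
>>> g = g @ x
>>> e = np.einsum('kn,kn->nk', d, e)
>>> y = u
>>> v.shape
(23, 23)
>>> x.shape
(13, 13)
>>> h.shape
(23, 23)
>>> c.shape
(23, 23)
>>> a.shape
(23,)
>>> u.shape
()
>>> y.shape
()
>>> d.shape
(23, 23)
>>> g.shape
(13, 13)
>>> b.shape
(23, 13)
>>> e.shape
(23, 23)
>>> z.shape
()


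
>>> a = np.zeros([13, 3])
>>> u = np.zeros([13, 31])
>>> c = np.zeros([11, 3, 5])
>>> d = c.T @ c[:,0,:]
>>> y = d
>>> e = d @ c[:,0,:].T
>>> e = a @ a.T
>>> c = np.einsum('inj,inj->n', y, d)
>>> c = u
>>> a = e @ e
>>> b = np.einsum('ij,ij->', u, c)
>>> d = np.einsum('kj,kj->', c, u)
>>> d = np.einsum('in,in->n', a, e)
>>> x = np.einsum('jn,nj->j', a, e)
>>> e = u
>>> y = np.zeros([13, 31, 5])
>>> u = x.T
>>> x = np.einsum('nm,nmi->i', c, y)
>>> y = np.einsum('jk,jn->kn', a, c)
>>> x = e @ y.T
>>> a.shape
(13, 13)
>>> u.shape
(13,)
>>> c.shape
(13, 31)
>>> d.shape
(13,)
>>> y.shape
(13, 31)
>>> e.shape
(13, 31)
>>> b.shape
()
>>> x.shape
(13, 13)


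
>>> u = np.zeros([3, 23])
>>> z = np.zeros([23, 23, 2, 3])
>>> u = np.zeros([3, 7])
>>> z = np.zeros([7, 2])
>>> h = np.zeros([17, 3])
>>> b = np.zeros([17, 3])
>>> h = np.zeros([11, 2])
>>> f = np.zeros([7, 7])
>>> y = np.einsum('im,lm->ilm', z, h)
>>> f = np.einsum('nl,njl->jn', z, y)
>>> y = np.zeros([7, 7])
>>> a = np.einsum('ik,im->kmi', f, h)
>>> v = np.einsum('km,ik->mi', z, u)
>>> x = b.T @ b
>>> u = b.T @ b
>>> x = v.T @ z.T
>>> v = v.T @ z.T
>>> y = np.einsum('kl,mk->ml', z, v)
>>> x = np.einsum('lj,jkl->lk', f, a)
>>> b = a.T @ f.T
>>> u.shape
(3, 3)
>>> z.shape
(7, 2)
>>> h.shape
(11, 2)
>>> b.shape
(11, 2, 11)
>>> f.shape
(11, 7)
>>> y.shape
(3, 2)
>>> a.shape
(7, 2, 11)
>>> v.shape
(3, 7)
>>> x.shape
(11, 2)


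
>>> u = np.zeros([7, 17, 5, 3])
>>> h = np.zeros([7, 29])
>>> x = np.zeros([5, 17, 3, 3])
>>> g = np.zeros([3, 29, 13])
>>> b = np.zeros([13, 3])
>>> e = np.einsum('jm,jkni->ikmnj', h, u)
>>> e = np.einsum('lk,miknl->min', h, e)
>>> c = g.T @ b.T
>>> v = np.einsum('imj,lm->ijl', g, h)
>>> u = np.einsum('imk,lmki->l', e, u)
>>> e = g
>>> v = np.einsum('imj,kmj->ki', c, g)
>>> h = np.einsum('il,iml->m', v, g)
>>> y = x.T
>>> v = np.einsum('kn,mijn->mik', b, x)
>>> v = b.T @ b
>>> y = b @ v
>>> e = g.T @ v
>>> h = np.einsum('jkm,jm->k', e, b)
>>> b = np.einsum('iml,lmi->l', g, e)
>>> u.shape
(7,)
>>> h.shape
(29,)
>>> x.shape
(5, 17, 3, 3)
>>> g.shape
(3, 29, 13)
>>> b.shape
(13,)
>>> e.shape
(13, 29, 3)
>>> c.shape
(13, 29, 13)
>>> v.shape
(3, 3)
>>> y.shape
(13, 3)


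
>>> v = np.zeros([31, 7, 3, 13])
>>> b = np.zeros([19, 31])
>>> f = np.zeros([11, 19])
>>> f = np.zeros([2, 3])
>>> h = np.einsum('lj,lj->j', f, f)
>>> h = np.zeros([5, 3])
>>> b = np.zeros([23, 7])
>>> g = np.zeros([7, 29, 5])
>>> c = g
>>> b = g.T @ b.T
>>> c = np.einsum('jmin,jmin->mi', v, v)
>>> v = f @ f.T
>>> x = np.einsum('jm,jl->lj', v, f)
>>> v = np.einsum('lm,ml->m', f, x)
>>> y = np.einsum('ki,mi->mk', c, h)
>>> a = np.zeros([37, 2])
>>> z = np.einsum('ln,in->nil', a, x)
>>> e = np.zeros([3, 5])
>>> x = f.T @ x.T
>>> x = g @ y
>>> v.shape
(3,)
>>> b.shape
(5, 29, 23)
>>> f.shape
(2, 3)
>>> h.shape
(5, 3)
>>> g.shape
(7, 29, 5)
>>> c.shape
(7, 3)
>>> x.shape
(7, 29, 7)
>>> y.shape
(5, 7)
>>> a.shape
(37, 2)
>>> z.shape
(2, 3, 37)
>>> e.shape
(3, 5)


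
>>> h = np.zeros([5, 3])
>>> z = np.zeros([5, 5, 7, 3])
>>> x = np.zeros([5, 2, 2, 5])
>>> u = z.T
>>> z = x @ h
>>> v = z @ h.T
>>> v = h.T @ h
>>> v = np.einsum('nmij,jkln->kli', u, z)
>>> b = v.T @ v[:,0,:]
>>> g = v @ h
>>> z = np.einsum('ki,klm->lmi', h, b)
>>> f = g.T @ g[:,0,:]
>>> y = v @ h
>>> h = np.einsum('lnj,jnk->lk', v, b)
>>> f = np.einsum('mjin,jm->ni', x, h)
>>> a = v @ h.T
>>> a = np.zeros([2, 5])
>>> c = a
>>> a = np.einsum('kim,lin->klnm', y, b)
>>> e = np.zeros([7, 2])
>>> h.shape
(2, 5)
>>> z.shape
(2, 5, 3)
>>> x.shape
(5, 2, 2, 5)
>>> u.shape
(3, 7, 5, 5)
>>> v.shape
(2, 2, 5)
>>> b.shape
(5, 2, 5)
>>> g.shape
(2, 2, 3)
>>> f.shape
(5, 2)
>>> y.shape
(2, 2, 3)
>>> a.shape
(2, 5, 5, 3)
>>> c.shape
(2, 5)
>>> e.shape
(7, 2)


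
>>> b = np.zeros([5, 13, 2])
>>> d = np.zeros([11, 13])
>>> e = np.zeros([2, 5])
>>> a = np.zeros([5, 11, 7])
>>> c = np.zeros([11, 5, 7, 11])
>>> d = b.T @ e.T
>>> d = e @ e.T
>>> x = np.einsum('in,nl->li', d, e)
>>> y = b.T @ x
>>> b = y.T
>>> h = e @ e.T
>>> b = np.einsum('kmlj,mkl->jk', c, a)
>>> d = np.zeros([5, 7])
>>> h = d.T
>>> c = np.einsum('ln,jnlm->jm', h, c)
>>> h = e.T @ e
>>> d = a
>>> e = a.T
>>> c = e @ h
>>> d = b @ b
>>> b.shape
(11, 11)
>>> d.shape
(11, 11)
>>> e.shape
(7, 11, 5)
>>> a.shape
(5, 11, 7)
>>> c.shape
(7, 11, 5)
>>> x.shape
(5, 2)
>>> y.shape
(2, 13, 2)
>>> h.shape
(5, 5)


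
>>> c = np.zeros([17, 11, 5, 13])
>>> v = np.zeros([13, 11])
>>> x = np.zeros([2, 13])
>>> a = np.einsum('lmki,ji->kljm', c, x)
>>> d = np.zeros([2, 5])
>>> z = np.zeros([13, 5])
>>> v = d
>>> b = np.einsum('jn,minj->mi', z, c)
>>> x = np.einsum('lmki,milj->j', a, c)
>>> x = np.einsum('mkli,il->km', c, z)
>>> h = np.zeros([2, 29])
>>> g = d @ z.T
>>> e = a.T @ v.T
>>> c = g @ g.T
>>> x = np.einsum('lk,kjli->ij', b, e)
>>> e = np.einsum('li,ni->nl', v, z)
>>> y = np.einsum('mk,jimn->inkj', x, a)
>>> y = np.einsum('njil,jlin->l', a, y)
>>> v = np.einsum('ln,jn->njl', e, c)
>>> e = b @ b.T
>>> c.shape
(2, 2)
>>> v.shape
(2, 2, 13)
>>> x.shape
(2, 2)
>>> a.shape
(5, 17, 2, 11)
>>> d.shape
(2, 5)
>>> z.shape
(13, 5)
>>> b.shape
(17, 11)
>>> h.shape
(2, 29)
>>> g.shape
(2, 13)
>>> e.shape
(17, 17)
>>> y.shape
(11,)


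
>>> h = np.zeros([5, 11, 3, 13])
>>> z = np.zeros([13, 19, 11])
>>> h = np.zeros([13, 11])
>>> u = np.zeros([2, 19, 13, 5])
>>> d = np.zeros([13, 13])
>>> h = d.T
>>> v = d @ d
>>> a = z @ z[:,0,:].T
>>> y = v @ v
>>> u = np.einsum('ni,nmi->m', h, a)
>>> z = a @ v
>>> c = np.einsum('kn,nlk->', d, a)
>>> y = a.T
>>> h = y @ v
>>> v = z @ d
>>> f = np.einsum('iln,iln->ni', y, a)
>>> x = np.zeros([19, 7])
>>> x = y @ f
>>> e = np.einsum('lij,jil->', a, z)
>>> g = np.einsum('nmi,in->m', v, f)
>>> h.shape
(13, 19, 13)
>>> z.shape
(13, 19, 13)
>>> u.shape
(19,)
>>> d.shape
(13, 13)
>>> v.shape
(13, 19, 13)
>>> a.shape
(13, 19, 13)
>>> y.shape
(13, 19, 13)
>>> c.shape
()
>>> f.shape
(13, 13)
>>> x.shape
(13, 19, 13)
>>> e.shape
()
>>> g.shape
(19,)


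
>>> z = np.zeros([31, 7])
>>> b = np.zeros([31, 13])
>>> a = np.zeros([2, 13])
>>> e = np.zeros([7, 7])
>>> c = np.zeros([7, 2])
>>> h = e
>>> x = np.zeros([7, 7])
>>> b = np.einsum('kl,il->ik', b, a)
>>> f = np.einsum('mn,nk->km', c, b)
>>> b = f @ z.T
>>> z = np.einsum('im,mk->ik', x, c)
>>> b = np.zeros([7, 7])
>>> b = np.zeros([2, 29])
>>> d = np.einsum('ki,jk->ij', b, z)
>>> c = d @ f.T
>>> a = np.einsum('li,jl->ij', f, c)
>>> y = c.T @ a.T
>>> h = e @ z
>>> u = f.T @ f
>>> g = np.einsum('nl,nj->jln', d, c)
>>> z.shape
(7, 2)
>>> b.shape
(2, 29)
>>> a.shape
(7, 29)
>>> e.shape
(7, 7)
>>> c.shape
(29, 31)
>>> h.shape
(7, 2)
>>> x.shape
(7, 7)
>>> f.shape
(31, 7)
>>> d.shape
(29, 7)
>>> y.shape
(31, 7)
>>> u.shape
(7, 7)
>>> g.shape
(31, 7, 29)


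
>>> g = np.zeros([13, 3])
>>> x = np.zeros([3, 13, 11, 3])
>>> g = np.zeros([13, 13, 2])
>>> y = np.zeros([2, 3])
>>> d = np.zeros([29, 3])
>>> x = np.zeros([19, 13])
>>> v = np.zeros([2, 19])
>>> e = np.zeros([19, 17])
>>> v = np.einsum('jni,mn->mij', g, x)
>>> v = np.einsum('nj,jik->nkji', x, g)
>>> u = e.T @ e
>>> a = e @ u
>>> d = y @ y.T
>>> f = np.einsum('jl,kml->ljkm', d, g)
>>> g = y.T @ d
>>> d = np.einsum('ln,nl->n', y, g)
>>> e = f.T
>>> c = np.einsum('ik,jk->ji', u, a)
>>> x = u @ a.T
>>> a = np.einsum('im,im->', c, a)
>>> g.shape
(3, 2)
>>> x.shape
(17, 19)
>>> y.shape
(2, 3)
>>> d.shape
(3,)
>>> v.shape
(19, 2, 13, 13)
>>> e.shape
(13, 13, 2, 2)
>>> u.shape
(17, 17)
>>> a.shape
()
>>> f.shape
(2, 2, 13, 13)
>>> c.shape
(19, 17)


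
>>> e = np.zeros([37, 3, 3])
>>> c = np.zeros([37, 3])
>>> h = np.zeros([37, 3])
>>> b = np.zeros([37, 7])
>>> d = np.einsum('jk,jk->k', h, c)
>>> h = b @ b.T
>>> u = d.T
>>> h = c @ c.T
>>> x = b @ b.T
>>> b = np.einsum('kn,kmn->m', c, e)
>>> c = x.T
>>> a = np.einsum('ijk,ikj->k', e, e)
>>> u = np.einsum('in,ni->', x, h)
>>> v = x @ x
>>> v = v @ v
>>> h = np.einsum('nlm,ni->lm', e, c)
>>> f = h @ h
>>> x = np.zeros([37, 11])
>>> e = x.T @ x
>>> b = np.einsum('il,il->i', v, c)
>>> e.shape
(11, 11)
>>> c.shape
(37, 37)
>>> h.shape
(3, 3)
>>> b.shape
(37,)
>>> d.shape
(3,)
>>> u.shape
()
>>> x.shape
(37, 11)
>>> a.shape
(3,)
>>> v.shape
(37, 37)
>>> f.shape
(3, 3)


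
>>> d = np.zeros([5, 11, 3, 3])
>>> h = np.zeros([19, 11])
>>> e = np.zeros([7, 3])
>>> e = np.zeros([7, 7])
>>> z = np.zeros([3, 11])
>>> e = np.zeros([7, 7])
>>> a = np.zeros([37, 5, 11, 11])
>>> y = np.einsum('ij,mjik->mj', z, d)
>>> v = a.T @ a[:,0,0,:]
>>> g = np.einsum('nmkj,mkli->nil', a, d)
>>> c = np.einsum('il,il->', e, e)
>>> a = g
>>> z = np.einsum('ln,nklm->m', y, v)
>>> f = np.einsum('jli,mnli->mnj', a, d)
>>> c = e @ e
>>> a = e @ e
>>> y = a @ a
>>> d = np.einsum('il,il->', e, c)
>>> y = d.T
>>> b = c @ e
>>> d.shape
()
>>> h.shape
(19, 11)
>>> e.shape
(7, 7)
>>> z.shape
(11,)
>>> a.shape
(7, 7)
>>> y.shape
()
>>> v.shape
(11, 11, 5, 11)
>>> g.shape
(37, 3, 3)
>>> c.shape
(7, 7)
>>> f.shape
(5, 11, 37)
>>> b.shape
(7, 7)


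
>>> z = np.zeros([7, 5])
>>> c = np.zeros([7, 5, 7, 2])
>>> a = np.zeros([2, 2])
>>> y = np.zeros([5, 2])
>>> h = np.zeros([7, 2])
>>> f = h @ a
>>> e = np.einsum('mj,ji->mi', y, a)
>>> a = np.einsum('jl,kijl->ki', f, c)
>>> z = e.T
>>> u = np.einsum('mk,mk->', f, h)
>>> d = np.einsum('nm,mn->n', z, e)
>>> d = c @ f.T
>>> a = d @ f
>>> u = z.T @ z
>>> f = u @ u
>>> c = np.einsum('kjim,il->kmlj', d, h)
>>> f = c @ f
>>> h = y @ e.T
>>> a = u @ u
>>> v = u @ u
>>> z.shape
(2, 5)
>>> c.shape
(7, 7, 2, 5)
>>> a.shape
(5, 5)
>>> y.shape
(5, 2)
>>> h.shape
(5, 5)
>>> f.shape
(7, 7, 2, 5)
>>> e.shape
(5, 2)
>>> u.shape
(5, 5)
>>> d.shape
(7, 5, 7, 7)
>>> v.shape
(5, 5)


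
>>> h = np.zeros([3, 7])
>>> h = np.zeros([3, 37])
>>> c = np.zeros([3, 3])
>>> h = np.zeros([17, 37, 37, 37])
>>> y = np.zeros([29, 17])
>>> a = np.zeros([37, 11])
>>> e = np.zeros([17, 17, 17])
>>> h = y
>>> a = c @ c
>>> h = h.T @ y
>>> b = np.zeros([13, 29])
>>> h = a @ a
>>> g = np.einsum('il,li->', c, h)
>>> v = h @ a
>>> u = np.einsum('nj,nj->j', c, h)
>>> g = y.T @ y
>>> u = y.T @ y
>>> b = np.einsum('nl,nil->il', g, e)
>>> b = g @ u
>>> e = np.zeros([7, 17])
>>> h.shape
(3, 3)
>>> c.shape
(3, 3)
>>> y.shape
(29, 17)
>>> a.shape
(3, 3)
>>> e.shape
(7, 17)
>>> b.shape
(17, 17)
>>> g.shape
(17, 17)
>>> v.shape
(3, 3)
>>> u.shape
(17, 17)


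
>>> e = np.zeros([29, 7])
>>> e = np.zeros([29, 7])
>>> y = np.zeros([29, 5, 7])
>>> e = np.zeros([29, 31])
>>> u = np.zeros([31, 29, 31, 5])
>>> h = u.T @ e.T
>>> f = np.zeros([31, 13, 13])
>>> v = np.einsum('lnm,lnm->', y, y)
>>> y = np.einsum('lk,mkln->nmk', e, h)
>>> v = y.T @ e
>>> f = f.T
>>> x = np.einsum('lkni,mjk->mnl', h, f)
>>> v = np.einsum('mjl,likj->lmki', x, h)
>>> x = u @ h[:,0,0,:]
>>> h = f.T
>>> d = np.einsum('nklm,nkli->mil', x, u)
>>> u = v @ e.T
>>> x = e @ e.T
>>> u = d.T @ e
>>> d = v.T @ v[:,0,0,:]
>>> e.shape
(29, 31)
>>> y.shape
(29, 5, 31)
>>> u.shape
(31, 5, 31)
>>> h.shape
(31, 13, 13)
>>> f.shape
(13, 13, 31)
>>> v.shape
(5, 13, 29, 31)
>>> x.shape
(29, 29)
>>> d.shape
(31, 29, 13, 31)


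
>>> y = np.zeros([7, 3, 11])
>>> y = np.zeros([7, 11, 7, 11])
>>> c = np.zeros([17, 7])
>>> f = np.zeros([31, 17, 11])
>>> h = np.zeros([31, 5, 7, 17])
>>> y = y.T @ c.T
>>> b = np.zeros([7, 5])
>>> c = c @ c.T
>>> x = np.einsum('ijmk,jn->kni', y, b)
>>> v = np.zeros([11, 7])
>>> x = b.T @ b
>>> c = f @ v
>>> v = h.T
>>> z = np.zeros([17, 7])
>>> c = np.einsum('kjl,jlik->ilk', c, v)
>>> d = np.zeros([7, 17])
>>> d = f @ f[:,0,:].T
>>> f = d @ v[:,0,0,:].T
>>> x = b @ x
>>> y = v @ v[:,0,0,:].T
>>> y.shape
(17, 7, 5, 17)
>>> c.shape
(5, 7, 31)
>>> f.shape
(31, 17, 17)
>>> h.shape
(31, 5, 7, 17)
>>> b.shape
(7, 5)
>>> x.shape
(7, 5)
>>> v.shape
(17, 7, 5, 31)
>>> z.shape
(17, 7)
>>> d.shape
(31, 17, 31)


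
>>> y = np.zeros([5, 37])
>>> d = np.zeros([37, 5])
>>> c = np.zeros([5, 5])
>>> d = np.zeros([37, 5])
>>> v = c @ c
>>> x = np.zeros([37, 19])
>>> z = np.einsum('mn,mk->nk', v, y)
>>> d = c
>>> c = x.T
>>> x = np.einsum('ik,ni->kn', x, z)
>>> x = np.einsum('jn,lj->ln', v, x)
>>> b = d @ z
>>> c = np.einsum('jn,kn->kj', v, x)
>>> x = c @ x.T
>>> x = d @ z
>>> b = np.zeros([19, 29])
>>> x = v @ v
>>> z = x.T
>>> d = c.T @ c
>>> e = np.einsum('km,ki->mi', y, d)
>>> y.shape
(5, 37)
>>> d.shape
(5, 5)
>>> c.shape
(19, 5)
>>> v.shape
(5, 5)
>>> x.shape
(5, 5)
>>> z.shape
(5, 5)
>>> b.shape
(19, 29)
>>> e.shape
(37, 5)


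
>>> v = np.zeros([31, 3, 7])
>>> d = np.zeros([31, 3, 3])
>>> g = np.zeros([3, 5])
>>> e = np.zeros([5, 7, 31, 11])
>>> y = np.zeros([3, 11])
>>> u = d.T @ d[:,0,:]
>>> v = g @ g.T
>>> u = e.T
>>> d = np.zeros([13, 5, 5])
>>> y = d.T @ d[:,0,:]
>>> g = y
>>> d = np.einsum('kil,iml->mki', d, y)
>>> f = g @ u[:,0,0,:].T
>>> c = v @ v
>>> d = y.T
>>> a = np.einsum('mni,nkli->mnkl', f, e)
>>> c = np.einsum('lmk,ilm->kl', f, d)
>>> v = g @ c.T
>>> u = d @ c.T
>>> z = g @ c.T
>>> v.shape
(5, 5, 11)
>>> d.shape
(5, 5, 5)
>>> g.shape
(5, 5, 5)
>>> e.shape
(5, 7, 31, 11)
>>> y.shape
(5, 5, 5)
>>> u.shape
(5, 5, 11)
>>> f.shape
(5, 5, 11)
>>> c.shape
(11, 5)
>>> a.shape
(5, 5, 7, 31)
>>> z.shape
(5, 5, 11)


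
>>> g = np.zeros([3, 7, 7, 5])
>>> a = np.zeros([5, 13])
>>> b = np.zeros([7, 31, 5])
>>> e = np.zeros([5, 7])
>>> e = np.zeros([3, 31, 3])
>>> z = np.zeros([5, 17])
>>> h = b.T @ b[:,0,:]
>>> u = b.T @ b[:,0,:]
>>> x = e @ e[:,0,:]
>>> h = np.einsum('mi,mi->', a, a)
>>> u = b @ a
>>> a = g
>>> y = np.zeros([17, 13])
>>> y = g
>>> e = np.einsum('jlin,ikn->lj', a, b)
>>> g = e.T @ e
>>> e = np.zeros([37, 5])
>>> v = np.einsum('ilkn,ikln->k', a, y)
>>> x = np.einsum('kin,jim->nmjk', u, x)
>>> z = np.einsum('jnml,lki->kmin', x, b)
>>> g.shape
(3, 3)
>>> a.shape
(3, 7, 7, 5)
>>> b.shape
(7, 31, 5)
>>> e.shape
(37, 5)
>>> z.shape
(31, 3, 5, 3)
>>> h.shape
()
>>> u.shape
(7, 31, 13)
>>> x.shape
(13, 3, 3, 7)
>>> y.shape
(3, 7, 7, 5)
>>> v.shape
(7,)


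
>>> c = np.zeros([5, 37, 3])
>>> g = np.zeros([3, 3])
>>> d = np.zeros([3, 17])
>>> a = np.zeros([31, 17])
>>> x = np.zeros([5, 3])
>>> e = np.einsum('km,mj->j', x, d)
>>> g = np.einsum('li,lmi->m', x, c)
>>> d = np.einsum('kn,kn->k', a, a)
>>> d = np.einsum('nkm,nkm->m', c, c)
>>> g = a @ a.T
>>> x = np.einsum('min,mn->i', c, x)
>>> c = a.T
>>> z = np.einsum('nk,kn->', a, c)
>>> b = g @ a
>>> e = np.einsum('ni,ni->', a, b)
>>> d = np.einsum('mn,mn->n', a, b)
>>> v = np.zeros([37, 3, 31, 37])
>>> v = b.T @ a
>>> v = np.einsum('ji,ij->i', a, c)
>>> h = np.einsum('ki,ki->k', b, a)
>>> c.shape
(17, 31)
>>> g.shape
(31, 31)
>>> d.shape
(17,)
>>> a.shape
(31, 17)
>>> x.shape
(37,)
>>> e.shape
()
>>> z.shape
()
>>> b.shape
(31, 17)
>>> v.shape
(17,)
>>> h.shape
(31,)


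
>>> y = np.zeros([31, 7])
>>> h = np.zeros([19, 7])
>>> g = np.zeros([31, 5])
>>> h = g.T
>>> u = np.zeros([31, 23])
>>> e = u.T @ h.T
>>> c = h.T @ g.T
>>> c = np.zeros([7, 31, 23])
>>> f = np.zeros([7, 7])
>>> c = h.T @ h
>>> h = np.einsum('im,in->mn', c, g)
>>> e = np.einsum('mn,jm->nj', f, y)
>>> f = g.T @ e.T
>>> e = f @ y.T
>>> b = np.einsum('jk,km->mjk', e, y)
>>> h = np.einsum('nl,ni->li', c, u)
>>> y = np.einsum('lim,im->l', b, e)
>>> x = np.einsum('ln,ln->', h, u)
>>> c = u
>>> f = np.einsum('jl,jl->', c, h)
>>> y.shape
(7,)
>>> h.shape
(31, 23)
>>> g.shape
(31, 5)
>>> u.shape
(31, 23)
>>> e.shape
(5, 31)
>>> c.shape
(31, 23)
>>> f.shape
()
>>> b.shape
(7, 5, 31)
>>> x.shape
()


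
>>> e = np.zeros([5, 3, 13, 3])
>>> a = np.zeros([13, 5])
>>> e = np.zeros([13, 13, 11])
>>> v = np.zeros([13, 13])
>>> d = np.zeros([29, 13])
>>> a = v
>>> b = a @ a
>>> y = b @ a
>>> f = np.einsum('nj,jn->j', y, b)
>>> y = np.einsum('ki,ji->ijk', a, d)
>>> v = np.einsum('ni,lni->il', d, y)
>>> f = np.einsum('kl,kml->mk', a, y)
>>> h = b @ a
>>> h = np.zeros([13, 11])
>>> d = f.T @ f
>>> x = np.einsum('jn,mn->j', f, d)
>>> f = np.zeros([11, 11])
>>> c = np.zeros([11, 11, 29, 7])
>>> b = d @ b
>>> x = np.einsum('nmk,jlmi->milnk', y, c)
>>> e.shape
(13, 13, 11)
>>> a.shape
(13, 13)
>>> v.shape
(13, 13)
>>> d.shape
(13, 13)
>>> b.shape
(13, 13)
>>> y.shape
(13, 29, 13)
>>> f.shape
(11, 11)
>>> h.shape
(13, 11)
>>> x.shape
(29, 7, 11, 13, 13)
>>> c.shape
(11, 11, 29, 7)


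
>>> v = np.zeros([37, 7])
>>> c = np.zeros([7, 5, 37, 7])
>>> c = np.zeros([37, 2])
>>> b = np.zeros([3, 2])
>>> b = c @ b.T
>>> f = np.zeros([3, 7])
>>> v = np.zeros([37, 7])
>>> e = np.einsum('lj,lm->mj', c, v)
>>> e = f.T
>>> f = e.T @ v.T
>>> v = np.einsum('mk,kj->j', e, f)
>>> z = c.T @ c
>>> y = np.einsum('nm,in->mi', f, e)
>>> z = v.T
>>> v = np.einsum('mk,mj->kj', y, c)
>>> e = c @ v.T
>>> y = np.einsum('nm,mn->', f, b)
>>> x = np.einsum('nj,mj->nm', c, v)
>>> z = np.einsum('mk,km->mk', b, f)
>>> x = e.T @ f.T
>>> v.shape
(7, 2)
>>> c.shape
(37, 2)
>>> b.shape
(37, 3)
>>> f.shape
(3, 37)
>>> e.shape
(37, 7)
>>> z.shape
(37, 3)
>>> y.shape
()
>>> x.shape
(7, 3)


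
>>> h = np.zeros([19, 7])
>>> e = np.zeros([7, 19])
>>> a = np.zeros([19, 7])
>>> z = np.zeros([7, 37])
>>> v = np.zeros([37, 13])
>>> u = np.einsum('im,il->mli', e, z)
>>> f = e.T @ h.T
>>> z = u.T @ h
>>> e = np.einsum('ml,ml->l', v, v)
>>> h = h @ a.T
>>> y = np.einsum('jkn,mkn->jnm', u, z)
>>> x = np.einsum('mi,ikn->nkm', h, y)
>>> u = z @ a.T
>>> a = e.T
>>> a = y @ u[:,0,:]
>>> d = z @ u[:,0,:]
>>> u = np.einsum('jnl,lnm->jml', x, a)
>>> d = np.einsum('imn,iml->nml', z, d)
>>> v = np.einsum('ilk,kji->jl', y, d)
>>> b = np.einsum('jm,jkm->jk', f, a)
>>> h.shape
(19, 19)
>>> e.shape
(13,)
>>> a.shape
(19, 7, 19)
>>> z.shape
(7, 37, 7)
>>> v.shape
(37, 7)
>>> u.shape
(7, 19, 19)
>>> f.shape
(19, 19)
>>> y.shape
(19, 7, 7)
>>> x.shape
(7, 7, 19)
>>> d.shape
(7, 37, 19)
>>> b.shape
(19, 7)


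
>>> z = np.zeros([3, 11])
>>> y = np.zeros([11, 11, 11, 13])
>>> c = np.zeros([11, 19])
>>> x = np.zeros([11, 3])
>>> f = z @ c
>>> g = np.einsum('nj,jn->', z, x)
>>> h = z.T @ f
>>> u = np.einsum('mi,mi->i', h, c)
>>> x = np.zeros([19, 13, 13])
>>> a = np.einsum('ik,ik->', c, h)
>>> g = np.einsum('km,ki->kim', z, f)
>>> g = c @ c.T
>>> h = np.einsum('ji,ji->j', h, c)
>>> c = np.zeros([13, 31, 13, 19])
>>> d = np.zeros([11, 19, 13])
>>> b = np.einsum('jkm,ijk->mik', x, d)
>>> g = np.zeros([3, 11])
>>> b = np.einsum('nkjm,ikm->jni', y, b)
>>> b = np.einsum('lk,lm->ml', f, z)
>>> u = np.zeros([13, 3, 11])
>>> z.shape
(3, 11)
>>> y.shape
(11, 11, 11, 13)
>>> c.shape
(13, 31, 13, 19)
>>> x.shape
(19, 13, 13)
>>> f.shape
(3, 19)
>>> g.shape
(3, 11)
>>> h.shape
(11,)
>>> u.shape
(13, 3, 11)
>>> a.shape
()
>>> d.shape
(11, 19, 13)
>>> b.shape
(11, 3)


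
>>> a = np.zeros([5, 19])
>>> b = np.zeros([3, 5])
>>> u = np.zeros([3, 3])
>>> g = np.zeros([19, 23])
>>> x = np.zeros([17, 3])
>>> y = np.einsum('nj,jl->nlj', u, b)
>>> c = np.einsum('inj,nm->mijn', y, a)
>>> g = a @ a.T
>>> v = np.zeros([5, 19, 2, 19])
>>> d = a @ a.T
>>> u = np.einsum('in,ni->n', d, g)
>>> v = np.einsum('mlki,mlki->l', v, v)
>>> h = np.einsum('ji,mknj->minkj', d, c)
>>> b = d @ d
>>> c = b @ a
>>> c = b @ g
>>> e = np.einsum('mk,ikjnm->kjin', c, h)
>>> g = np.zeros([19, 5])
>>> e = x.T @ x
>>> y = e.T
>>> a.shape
(5, 19)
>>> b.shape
(5, 5)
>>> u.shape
(5,)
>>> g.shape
(19, 5)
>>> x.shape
(17, 3)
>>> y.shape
(3, 3)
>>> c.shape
(5, 5)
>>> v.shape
(19,)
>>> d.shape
(5, 5)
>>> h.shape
(19, 5, 3, 3, 5)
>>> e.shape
(3, 3)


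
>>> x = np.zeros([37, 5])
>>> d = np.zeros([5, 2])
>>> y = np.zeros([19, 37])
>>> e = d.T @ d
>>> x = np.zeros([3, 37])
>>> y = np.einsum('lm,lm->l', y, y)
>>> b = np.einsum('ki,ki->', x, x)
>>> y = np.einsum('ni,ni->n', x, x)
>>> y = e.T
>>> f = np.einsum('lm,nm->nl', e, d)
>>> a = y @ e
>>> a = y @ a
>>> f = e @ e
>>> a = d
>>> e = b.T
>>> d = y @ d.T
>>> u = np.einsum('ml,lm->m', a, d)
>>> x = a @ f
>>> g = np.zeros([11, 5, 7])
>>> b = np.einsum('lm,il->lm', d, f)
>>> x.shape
(5, 2)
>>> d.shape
(2, 5)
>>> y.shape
(2, 2)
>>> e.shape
()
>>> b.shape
(2, 5)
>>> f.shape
(2, 2)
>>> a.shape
(5, 2)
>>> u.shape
(5,)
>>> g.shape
(11, 5, 7)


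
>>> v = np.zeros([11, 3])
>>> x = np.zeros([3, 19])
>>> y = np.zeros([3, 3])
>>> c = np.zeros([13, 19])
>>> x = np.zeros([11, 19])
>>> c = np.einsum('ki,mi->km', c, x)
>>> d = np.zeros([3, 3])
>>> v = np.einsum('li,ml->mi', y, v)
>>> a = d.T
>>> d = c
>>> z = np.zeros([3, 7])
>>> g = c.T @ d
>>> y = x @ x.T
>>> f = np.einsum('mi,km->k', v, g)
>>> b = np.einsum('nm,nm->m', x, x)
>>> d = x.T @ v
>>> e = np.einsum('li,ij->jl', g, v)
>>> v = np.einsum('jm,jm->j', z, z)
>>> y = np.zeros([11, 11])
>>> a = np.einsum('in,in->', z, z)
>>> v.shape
(3,)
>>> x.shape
(11, 19)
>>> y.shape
(11, 11)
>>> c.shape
(13, 11)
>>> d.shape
(19, 3)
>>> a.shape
()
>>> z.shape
(3, 7)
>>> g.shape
(11, 11)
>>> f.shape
(11,)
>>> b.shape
(19,)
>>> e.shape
(3, 11)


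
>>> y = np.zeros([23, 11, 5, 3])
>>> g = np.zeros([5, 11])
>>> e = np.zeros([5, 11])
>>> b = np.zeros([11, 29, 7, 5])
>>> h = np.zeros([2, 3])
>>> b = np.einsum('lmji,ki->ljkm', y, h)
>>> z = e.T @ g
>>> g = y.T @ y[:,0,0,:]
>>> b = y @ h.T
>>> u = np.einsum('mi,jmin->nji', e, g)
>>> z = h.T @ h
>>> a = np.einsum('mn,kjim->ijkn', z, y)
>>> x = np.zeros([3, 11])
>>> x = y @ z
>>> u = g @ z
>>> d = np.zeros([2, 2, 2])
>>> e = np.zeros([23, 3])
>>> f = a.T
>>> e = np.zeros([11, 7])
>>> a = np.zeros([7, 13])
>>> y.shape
(23, 11, 5, 3)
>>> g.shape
(3, 5, 11, 3)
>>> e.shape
(11, 7)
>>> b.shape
(23, 11, 5, 2)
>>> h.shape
(2, 3)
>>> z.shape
(3, 3)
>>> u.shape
(3, 5, 11, 3)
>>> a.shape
(7, 13)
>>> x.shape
(23, 11, 5, 3)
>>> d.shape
(2, 2, 2)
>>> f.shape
(3, 23, 11, 5)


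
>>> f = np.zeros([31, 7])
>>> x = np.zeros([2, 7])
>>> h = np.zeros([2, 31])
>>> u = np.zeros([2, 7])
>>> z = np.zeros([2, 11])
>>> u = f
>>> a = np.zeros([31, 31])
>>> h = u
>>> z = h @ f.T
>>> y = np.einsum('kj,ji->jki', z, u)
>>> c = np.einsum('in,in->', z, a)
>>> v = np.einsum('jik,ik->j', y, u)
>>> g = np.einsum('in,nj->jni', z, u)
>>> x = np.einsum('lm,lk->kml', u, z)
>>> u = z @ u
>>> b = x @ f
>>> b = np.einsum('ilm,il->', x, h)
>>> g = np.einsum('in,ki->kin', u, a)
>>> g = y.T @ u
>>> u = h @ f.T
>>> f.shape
(31, 7)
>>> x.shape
(31, 7, 31)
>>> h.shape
(31, 7)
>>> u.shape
(31, 31)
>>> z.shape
(31, 31)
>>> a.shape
(31, 31)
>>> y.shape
(31, 31, 7)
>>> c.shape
()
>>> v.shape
(31,)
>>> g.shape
(7, 31, 7)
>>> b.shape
()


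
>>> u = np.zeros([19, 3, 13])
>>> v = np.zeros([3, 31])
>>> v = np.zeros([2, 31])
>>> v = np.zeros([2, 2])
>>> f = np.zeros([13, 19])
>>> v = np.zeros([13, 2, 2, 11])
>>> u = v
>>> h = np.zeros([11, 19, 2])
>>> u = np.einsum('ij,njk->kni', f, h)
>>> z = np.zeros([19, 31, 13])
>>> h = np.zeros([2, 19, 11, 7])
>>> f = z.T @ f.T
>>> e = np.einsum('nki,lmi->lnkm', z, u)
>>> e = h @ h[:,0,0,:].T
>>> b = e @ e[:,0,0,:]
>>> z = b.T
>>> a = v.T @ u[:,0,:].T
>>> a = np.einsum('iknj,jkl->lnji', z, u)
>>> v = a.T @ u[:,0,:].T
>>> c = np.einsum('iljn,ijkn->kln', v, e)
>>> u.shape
(2, 11, 13)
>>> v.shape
(2, 2, 19, 2)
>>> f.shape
(13, 31, 13)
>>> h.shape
(2, 19, 11, 7)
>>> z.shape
(2, 11, 19, 2)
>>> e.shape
(2, 19, 11, 2)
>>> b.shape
(2, 19, 11, 2)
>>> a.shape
(13, 19, 2, 2)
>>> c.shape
(11, 2, 2)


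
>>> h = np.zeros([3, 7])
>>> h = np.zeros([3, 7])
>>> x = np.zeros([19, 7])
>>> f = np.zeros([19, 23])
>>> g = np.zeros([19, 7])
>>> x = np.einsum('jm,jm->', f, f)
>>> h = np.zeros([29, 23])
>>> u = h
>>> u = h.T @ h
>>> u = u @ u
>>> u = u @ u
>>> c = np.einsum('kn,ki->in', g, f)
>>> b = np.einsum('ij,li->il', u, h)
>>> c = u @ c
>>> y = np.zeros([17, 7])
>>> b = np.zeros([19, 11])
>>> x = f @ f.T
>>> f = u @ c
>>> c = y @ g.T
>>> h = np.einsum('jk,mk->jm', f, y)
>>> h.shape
(23, 17)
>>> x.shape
(19, 19)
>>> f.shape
(23, 7)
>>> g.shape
(19, 7)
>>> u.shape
(23, 23)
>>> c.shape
(17, 19)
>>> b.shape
(19, 11)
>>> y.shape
(17, 7)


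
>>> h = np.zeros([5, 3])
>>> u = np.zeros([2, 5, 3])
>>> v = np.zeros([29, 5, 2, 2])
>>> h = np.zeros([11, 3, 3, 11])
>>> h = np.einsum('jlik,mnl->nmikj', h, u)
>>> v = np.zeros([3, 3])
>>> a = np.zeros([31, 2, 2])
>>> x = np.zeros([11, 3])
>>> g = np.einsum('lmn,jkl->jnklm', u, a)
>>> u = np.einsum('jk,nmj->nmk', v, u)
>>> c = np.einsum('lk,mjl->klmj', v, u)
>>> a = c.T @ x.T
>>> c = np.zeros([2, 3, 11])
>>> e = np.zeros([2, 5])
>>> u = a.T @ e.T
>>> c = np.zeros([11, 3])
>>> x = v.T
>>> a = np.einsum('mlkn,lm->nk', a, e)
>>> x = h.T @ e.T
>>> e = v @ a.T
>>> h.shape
(5, 2, 3, 11, 11)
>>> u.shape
(11, 3, 2, 2)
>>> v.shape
(3, 3)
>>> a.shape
(11, 3)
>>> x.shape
(11, 11, 3, 2, 2)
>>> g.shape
(31, 3, 2, 2, 5)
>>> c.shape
(11, 3)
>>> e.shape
(3, 11)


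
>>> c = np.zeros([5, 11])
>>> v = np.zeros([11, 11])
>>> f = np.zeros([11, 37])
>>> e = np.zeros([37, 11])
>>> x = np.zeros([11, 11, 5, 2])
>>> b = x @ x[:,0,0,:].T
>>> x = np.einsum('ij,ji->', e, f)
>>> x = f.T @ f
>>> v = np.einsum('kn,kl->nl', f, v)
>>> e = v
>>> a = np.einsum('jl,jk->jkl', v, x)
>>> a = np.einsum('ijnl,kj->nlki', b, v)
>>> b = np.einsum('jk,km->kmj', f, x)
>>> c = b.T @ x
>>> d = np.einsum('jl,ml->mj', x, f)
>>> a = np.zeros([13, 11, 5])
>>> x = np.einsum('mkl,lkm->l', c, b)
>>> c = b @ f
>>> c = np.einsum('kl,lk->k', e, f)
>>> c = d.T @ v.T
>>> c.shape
(37, 37)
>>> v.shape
(37, 11)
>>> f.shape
(11, 37)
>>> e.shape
(37, 11)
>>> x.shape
(37,)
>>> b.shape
(37, 37, 11)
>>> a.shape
(13, 11, 5)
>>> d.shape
(11, 37)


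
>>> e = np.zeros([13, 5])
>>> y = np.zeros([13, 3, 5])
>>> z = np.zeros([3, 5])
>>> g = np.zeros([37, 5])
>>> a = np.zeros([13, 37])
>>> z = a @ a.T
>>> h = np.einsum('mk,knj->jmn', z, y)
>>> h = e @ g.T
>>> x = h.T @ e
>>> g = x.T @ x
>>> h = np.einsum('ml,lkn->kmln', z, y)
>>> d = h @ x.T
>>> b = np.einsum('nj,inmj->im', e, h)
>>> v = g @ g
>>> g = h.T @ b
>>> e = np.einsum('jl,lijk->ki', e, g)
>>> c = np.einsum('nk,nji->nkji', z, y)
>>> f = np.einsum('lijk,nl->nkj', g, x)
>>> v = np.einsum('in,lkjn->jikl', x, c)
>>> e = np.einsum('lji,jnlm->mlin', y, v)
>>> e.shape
(13, 13, 5, 37)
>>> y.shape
(13, 3, 5)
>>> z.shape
(13, 13)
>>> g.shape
(5, 13, 13, 13)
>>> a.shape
(13, 37)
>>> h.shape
(3, 13, 13, 5)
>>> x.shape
(37, 5)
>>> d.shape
(3, 13, 13, 37)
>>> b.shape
(3, 13)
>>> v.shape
(3, 37, 13, 13)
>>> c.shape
(13, 13, 3, 5)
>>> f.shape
(37, 13, 13)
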